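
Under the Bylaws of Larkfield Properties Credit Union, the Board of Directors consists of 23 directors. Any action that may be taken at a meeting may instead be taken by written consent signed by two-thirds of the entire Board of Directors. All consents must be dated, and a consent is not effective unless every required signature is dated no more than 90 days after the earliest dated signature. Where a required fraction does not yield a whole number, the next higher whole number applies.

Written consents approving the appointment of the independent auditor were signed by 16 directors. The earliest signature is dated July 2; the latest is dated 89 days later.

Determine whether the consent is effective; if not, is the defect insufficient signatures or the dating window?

Signatures required: two-thirds of 23 — 2/3 of 23 = 15.33, rounded up to 16, so 16 needed; 16 signed. Sufficient.
Dating window: the latest signature is 89 days after the earliest; the limit is 90 days. Within the window.

Effective — both the signature and dating-window requirements are satisfied.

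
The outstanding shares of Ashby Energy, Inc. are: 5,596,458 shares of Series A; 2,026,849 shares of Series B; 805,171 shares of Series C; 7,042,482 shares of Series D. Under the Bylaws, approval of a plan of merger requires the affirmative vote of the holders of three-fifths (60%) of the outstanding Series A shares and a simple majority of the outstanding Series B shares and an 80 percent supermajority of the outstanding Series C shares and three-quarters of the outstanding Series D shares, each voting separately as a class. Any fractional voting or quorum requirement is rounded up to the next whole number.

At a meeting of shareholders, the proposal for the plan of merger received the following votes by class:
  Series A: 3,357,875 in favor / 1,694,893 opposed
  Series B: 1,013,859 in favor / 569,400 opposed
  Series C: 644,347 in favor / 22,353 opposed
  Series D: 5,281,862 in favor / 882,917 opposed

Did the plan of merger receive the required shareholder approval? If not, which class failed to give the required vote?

Series A: 3/5 of 5596458 = 3357874.80, rounded up to 3357875; 3,357,875 required, 3,357,875 in favor — approved.
Series B: a majority of 2026849 is 1013425; 1,013,425 required, 1,013,859 in favor — approved.
Series C: 4/5 of 805171 = 644136.80, rounded up to 644137; 644,137 required, 644,347 in favor — approved.
Series D: 3/4 of 7042482 = 5281861.50, rounded up to 5281862; 5,281,862 required, 5,281,862 in favor — approved.

Approved — every class gave the required vote.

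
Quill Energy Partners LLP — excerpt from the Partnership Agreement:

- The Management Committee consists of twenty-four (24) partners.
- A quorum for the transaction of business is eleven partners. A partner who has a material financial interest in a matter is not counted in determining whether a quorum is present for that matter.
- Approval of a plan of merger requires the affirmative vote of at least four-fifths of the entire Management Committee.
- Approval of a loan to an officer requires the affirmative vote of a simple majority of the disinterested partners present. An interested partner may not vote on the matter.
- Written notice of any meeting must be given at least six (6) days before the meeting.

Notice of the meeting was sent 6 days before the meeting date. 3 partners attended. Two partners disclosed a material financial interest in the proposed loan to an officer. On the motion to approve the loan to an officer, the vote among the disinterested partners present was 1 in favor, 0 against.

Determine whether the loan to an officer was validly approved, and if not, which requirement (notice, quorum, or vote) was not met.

Notice: 6 days given; 6 required (6 ≥ 6). Satisfied.
Quorum: 3 present, but the 2 interested partners do not count, leaving 1. Quorum is 11. Not satisfied.
Vote: the loan to an officer requires a majority of the disinterested partners present (3 − 2 = 1). A majority of 1 is 1, so 1 affirmative vote is needed; 1 voted in favor. Satisfied. (Moot — without a quorum no business can be validly transacted.)

Invalid — quorum requirement not satisfied.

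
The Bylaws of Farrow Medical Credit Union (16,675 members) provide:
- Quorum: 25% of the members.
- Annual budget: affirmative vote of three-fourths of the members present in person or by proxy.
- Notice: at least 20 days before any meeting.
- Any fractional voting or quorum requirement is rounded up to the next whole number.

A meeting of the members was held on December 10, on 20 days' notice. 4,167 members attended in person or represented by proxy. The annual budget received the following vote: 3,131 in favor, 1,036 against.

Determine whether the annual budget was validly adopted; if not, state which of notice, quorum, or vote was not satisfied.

Notice: 20 days given; 20 required. Satisfied.
Quorum: 25% of 16,675 = 4,168.75, rounded up to 4,169; 4,167 present. Not satisfied.
Vote: requires three-fourths of those present (4,167); 3/4 of 4167 = 3125.25, rounded up to 3126, so 3,126 needed; 3,131 in favor. Satisfied.

Invalid — quorum requirement not satisfied.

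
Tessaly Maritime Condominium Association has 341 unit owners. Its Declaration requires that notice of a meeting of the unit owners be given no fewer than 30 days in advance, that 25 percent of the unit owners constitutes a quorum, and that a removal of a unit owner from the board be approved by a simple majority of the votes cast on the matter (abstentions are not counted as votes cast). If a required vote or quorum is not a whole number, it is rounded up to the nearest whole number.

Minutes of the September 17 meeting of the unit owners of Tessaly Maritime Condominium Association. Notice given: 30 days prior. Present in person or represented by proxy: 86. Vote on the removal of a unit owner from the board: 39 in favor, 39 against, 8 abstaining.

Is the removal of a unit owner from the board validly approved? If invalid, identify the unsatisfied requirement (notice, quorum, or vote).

Invalid — vote requirement not satisfied.

Notice: 30 days given; 30 required. Satisfied.
Quorum: 25% of 341 = 85.25, rounded up to 86; 86 present. Satisfied.
Vote: requires a majority of the votes cast (86 − 8 abstaining = 78); a majority of 78 is 40, so 40 needed; 39 in favor. Not satisfied.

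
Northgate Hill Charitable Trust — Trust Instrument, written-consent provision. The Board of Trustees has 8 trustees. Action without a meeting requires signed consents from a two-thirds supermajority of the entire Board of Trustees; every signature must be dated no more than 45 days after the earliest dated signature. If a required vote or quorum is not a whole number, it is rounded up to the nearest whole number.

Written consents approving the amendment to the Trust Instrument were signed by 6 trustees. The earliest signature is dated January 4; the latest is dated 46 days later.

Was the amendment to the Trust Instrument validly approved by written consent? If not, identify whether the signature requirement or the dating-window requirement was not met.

Signatures required: a two-thirds supermajority of 8 — 2/3 of 8 = 5.33, rounded up to 6, so 6 needed; 6 signed. Sufficient.
Dating window: the latest signature is 46 days after the earliest; the limit is 45 days. Outside the window.

Not effective — dating-window requirement not satisfied.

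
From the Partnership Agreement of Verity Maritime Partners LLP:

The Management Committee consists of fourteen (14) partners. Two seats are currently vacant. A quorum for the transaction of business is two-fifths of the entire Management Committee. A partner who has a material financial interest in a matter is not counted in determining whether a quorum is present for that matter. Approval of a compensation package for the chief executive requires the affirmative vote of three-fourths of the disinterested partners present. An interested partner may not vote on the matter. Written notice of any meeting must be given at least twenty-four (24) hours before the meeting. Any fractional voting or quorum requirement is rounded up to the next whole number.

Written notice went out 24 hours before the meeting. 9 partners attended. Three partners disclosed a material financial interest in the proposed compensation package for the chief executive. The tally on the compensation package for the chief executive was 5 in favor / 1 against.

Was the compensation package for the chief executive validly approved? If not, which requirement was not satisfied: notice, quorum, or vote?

Valid — all requirements satisfied.

Notice: 24 hours given; 24 required (24 ≥ 24). Satisfied.
Quorum: 9 present, but the 3 interested partners do not count, leaving 6. Quorum is 6. Satisfied.
Vote: the compensation package for the chief executive requires three-fourths of the disinterested partners present (9 − 3 = 6). 3/4 of 6 = 4.50, rounded up to 5, so 5 affirmative votes are needed; 5 voted in favor. Satisfied.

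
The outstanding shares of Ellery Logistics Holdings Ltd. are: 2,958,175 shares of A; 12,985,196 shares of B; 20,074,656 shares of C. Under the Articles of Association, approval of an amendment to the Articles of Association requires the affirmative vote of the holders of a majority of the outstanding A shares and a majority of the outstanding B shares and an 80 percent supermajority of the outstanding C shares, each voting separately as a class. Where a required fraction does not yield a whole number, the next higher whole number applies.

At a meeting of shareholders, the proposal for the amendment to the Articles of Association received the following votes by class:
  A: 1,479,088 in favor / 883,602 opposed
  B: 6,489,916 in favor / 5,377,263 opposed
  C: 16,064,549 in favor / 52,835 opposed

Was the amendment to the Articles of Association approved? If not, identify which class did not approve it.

Not approved — the B shares did not give the required vote.

A: a majority of 2958175 is 1479088; 1,479,088 required, 1,479,088 in favor — approved.
B: a majority of 12985196 is 6492599; 6,492,599 required, 6,489,916 in favor — not approved.
C: 4/5 of 20074656 = 16059724.80, rounded up to 16059725; 16,059,725 required, 16,064,549 in favor — approved.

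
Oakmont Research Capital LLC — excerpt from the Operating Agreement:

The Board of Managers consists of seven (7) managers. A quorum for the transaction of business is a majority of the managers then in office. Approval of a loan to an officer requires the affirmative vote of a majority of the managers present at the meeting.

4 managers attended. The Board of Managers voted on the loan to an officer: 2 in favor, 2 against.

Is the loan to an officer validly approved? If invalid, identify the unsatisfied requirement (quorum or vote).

Invalid — vote requirement not satisfied.

Quorum: 4 present; quorum is 4. Satisfied.
Vote: the loan to an officer requires a majority of the managers present (4). A majority of 4 is 3, so 3 affirmative votes are needed; 2 voted in favor. Not satisfied.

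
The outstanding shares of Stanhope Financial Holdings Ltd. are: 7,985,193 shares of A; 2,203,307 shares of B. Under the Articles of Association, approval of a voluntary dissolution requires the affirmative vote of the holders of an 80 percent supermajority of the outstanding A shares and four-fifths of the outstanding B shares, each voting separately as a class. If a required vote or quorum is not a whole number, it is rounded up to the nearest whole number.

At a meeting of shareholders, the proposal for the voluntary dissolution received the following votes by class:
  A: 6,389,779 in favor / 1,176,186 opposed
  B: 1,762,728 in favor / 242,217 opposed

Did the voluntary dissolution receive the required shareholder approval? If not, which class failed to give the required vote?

A: 4/5 of 7985193 = 6388154.40, rounded up to 6388155; 6,388,155 required, 6,389,779 in favor — approved.
B: 4/5 of 2203307 = 1762645.60, rounded up to 1762646; 1,762,646 required, 1,762,728 in favor — approved.

Approved — every class gave the required vote.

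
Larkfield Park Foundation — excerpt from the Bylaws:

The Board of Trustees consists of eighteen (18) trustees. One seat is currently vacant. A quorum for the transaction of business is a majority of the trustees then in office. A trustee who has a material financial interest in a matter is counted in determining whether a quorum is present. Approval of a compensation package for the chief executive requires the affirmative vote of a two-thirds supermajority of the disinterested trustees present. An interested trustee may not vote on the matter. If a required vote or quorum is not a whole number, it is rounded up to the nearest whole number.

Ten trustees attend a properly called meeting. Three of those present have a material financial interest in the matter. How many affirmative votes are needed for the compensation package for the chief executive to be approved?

5

The compensation package for the chief executive requires two-thirds of the disinterested trustees present (10 − 3 = 7).
2/3 of 7 = 4.67, rounded up to 5.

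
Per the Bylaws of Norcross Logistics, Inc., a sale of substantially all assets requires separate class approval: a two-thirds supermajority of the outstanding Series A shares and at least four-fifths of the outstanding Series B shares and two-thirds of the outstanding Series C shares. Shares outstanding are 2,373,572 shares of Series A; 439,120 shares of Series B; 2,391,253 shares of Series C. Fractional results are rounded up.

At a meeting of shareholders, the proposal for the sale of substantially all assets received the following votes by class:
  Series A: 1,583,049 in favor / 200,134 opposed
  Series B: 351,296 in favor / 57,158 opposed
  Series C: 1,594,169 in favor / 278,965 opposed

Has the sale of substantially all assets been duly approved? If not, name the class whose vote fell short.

Approved — every class gave the required vote.

Series A: 2/3 of 2373572 = 1582381.33, rounded up to 1582382; 1,582,382 required, 1,583,049 in favor — approved.
Series B: 4/5 of 439120 = 351296; 351,296 required, 351,296 in favor — approved.
Series C: 2/3 of 2391253 = 1594168.67, rounded up to 1594169; 1,594,169 required, 1,594,169 in favor — approved.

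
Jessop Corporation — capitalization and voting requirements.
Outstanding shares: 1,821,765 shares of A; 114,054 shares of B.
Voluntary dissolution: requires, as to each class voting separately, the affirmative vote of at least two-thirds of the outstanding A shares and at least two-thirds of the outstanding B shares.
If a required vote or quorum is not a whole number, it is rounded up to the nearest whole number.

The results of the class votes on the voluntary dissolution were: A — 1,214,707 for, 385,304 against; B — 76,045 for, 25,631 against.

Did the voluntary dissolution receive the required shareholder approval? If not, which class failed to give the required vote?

A: 2/3 of 1821765 = 1214510; 1,214,510 required, 1,214,707 in favor — approved.
B: 2/3 of 114054 = 76036; 76,036 required, 76,045 in favor — approved.

Approved — every class gave the required vote.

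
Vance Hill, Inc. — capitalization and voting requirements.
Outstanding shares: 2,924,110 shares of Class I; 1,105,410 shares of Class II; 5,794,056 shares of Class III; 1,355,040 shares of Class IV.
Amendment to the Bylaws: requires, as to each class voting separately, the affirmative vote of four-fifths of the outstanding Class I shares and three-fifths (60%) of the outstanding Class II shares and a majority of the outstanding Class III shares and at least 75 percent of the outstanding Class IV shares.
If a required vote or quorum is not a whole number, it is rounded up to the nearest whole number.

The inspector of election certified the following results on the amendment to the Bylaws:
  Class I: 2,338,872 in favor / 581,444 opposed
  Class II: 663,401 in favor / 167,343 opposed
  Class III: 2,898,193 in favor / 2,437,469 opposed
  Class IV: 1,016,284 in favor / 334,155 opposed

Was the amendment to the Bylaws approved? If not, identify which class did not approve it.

Not approved — the Class I shares did not give the required vote.

Class I: 4/5 of 2924110 = 2339288; 2,339,288 required, 2,338,872 in favor — not approved.
Class II: 3/5 of 1105410 = 663246; 663,246 required, 663,401 in favor — approved.
Class III: a majority of 5794056 is 2897029; 2,897,029 required, 2,898,193 in favor — approved.
Class IV: 3/4 of 1355040 = 1016280; 1,016,280 required, 1,016,284 in favor — approved.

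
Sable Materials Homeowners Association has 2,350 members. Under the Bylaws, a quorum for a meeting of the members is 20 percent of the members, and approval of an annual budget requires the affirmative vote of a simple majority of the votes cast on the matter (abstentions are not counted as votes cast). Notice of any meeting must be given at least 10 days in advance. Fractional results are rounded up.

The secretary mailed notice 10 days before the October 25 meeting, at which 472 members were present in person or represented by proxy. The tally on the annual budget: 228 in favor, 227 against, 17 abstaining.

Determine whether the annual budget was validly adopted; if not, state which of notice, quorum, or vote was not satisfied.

Valid — all requirements satisfied.

Notice: 10 days given; 10 required. Satisfied.
Quorum: 20% of 2,350 = 470; 472 present. Satisfied.
Vote: requires a majority of the votes cast (472 − 17 abstaining = 455); a majority of 455 is 228, so 228 needed; 228 in favor. Satisfied.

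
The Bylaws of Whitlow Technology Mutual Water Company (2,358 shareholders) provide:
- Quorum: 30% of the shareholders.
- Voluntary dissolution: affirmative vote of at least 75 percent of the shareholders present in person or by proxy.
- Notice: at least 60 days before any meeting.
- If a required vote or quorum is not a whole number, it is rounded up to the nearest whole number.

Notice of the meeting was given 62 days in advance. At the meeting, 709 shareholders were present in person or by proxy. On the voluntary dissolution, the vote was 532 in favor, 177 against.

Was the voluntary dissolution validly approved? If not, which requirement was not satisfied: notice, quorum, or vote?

Notice: 62 days given; 60 required. Satisfied.
Quorum: 30% of 2,358 = 707.40, rounded up to 708; 709 present. Satisfied.
Vote: requires three-fourths of those present (709); 3/4 of 709 = 531.75, rounded up to 532, so 532 needed; 532 in favor. Satisfied.

Valid — all requirements satisfied.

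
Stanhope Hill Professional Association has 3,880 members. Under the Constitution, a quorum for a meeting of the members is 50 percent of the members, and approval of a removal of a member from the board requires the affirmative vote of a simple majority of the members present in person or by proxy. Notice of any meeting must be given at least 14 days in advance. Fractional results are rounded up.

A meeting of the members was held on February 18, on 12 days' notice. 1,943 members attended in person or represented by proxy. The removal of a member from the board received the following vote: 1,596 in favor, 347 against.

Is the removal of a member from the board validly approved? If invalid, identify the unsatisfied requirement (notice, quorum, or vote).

Notice: 12 days given; 14 required. Not satisfied.
Quorum: 50% of 3,880 = 1,940; 1,943 present. Satisfied.
Vote: requires a majority of those present (1,943); a majority of 1943 is 972, so 972 needed; 1,596 in favor. Satisfied.

Invalid — notice requirement not satisfied.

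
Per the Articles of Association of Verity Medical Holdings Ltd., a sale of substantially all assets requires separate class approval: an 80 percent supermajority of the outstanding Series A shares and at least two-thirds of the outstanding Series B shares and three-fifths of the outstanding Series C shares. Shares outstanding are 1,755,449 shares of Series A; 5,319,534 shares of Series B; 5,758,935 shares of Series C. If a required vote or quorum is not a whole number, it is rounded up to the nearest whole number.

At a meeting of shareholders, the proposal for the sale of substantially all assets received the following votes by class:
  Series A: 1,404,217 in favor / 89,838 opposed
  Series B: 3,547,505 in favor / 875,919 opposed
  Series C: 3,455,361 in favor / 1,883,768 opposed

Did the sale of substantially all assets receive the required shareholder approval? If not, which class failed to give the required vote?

Not approved — the Series A shares did not give the required vote.

Series A: 4/5 of 1755449 = 1404359.20, rounded up to 1404360; 1,404,360 required, 1,404,217 in favor — not approved.
Series B: 2/3 of 5319534 = 3546356; 3,546,356 required, 3,547,505 in favor — approved.
Series C: 3/5 of 5758935 = 3455361; 3,455,361 required, 3,455,361 in favor — approved.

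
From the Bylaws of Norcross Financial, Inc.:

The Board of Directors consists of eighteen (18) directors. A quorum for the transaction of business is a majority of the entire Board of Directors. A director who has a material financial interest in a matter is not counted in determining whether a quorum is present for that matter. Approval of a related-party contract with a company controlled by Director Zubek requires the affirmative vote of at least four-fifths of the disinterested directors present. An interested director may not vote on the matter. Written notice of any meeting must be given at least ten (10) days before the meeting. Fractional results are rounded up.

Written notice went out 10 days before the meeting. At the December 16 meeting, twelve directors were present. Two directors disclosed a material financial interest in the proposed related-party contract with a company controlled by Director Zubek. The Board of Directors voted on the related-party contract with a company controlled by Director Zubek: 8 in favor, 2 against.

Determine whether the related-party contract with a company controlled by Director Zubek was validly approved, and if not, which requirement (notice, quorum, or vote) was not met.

Notice: 10 days given; 10 required (10 ≥ 10). Satisfied.
Quorum: 12 present, but the 2 interested directors do not count, leaving 10. Quorum is 10. Satisfied.
Vote: the related-party contract with a company controlled by Director Zubek requires four-fifths of the disinterested directors present (12 − 2 = 10). 4/5 of 10 = 8, so 8 affirmative votes are needed; 8 voted in favor. Satisfied.

Valid — all requirements satisfied.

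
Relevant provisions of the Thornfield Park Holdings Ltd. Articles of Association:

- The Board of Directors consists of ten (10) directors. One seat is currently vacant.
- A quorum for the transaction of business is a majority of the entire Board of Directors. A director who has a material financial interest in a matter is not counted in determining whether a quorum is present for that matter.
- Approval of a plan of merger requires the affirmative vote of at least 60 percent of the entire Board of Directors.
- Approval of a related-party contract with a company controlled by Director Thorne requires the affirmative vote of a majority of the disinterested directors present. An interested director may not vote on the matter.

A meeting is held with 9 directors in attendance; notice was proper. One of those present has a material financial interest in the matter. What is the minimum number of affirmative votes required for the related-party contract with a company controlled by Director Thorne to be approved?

5

The related-party contract with a company controlled by Director Thorne requires a majority of the disinterested directors present (9 − 1 = 8).
A majority of 8 is 5.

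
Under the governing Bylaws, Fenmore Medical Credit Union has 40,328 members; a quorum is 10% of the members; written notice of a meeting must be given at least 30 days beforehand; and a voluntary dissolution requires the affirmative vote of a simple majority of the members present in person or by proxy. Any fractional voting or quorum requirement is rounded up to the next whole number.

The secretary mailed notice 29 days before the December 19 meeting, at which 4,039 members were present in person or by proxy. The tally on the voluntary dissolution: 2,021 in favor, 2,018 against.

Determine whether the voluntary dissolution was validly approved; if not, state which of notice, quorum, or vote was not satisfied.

Notice: 29 days given; 30 required. Not satisfied.
Quorum: 10% of 40,328 = 4,032.80, rounded up to 4,033; 4,039 present. Satisfied.
Vote: requires a majority of those present (4,039); a majority of 4039 is 2020, so 2,020 needed; 2,021 in favor. Satisfied.

Invalid — notice requirement not satisfied.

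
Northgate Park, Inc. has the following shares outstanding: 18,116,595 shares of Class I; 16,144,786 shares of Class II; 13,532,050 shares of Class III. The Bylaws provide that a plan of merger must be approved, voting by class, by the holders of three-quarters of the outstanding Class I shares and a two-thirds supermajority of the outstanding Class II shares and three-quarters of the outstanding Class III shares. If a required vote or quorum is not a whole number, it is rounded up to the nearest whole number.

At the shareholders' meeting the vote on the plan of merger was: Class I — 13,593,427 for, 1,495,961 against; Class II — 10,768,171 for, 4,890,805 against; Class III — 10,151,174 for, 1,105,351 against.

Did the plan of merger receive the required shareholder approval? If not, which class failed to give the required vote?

Class I: 3/4 of 18116595 = 13587446.25, rounded up to 13587447; 13,587,447 required, 13,593,427 in favor — approved.
Class II: 2/3 of 16144786 = 10763190.67, rounded up to 10763191; 10,763,191 required, 10,768,171 in favor — approved.
Class III: 3/4 of 13532050 = 10149037.50, rounded up to 10149038; 10,149,038 required, 10,151,174 in favor — approved.

Approved — every class gave the required vote.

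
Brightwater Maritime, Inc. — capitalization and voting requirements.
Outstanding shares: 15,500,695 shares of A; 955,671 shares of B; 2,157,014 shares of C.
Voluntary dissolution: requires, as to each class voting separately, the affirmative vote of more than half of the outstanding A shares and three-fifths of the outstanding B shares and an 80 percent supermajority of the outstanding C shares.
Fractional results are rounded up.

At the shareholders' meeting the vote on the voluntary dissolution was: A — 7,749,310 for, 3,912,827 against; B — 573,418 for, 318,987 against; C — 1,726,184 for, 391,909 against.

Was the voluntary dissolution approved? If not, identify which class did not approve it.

A: a majority of 15500695 is 7750348; 7,750,348 required, 7,749,310 in favor — not approved.
B: 3/5 of 955671 = 573402.60, rounded up to 573403; 573,403 required, 573,418 in favor — approved.
C: 4/5 of 2157014 = 1725611.20, rounded up to 1725612; 1,725,612 required, 1,726,184 in favor — approved.

Not approved — the A shares did not give the required vote.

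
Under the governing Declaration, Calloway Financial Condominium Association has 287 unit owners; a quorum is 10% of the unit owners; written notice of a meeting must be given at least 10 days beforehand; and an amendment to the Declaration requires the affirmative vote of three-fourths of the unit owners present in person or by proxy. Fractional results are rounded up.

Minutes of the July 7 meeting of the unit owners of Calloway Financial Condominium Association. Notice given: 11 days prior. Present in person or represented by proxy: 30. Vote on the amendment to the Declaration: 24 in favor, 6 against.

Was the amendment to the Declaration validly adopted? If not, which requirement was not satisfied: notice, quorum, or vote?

Notice: 11 days given; 10 required. Satisfied.
Quorum: 10% of 287 = 28.70, rounded up to 29; 30 present. Satisfied.
Vote: requires three-fourths of those present (30); 3/4 of 30 = 22.50, rounded up to 23, so 23 needed; 24 in favor. Satisfied.

Valid — all requirements satisfied.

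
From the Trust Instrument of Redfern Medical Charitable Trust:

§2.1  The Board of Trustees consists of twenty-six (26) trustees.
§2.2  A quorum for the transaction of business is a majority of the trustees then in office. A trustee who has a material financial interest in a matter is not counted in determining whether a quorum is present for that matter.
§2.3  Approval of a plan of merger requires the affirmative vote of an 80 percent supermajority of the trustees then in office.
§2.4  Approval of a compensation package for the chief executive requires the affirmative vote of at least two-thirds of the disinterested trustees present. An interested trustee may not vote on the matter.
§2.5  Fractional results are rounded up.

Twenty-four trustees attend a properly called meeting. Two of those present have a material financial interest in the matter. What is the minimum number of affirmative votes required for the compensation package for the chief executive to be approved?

15

The compensation package for the chief executive requires two-thirds of the disinterested trustees present (24 − 2 = 22).
2/3 of 22 = 14.67, rounded up to 15.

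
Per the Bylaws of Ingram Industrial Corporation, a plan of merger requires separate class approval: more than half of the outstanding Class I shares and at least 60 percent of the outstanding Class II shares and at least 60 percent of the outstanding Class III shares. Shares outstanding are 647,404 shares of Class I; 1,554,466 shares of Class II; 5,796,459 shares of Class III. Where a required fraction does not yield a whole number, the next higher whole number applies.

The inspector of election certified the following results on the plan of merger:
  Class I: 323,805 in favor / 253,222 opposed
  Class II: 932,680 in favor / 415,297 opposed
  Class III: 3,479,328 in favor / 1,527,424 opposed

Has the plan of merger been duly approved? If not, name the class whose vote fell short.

Class I: a majority of 647404 is 323703; 323,703 required, 323,805 in favor — approved.
Class II: 3/5 of 1554466 = 932679.60, rounded up to 932680; 932,680 required, 932,680 in favor — approved.
Class III: 3/5 of 5796459 = 3477875.40, rounded up to 3477876; 3,477,876 required, 3,479,328 in favor — approved.

Approved — every class gave the required vote.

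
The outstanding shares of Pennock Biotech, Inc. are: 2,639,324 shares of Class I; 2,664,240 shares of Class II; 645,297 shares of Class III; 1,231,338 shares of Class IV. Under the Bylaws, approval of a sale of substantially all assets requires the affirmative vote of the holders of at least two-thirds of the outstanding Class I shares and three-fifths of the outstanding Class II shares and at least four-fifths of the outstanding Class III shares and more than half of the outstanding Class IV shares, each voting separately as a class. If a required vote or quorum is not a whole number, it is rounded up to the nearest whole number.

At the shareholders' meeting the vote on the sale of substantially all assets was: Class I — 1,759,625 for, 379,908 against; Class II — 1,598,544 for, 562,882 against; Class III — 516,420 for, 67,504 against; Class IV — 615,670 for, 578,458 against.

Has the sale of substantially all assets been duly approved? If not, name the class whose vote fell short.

Class I: 2/3 of 2639324 = 1759549.33, rounded up to 1759550; 1,759,550 required, 1,759,625 in favor — approved.
Class II: 3/5 of 2664240 = 1598544; 1,598,544 required, 1,598,544 in favor — approved.
Class III: 4/5 of 645297 = 516237.60, rounded up to 516238; 516,238 required, 516,420 in favor — approved.
Class IV: a majority of 1231338 is 615670; 615,670 required, 615,670 in favor — approved.

Approved — every class gave the required vote.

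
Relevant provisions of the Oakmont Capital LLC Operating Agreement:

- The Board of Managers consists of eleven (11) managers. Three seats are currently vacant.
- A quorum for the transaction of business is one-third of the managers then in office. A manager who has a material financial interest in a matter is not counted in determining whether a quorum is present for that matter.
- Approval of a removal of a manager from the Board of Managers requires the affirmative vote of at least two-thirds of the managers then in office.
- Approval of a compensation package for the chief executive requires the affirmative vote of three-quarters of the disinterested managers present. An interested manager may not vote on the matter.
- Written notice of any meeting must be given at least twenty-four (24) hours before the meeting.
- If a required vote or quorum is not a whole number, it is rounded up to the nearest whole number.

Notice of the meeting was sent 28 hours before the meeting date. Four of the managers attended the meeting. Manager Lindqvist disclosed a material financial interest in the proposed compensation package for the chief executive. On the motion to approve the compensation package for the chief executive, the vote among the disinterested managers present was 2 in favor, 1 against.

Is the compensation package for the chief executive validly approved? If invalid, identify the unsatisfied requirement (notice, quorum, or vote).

Notice: 28 hours given; 24 required (28 ≥ 24). Satisfied.
Quorum: 4 present, but the 1 interested manager does not count, leaving 3. Quorum is 3. Satisfied.
Vote: the compensation package for the chief executive requires three-fourths of the disinterested managers present (4 − 1 = 3). 3/4 of 3 = 2.25, rounded up to 3, so 3 affirmative votes are needed; 2 voted in favor. Not satisfied.

Invalid — vote requirement not satisfied.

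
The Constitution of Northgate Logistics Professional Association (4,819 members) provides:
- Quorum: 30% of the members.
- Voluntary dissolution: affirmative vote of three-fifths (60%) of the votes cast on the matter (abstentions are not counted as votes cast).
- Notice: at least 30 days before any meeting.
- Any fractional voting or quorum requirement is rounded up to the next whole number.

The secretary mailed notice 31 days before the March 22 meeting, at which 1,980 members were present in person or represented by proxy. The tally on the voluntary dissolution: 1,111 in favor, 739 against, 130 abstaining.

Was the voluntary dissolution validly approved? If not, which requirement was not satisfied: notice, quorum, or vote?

Valid — all requirements satisfied.

Notice: 31 days given; 30 required. Satisfied.
Quorum: 30% of 4,819 = 1,445.70, rounded up to 1,446; 1,980 present. Satisfied.
Vote: requires three-fifths of the votes cast (1,980 − 130 abstaining = 1,850); 3/5 of 1850 = 1110, so 1,110 needed; 1,111 in favor. Satisfied.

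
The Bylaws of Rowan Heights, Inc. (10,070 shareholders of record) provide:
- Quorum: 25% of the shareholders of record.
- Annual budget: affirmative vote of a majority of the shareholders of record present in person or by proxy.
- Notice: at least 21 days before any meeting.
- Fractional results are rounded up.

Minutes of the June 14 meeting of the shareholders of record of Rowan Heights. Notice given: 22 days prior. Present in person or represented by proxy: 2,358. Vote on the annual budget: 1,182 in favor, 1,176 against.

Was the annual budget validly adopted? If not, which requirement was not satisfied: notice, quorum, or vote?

Invalid — quorum requirement not satisfied.

Notice: 22 days given; 21 required. Satisfied.
Quorum: 25% of 10,070 = 2,517.50, rounded up to 2,518; 2,358 present. Not satisfied.
Vote: requires a majority of those present (2,358); a majority of 2358 is 1180, so 1,180 needed; 1,182 in favor. Satisfied.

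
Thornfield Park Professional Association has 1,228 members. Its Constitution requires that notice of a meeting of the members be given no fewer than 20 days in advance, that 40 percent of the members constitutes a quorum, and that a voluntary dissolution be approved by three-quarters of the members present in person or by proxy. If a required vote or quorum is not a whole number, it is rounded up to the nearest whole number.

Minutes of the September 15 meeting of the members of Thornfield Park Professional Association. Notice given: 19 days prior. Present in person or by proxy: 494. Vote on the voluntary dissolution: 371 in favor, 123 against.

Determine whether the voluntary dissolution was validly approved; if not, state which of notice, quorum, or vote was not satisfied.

Invalid — notice requirement not satisfied.

Notice: 19 days given; 20 required. Not satisfied.
Quorum: 40% of 1,228 = 491.20, rounded up to 492; 494 present. Satisfied.
Vote: requires three-fourths of those present (494); 3/4 of 494 = 370.50, rounded up to 371, so 371 needed; 371 in favor. Satisfied.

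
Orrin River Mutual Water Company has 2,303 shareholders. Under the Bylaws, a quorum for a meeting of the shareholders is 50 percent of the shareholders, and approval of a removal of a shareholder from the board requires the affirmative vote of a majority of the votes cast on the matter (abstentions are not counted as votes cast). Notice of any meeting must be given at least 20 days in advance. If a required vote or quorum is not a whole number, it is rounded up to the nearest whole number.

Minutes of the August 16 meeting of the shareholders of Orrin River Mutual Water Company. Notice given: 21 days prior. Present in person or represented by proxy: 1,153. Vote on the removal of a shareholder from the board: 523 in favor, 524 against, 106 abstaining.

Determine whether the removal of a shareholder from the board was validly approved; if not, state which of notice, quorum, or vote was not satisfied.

Invalid — vote requirement not satisfied.

Notice: 21 days given; 20 required. Satisfied.
Quorum: 50% of 2,303 = 1,151.50, rounded up to 1,152; 1,153 present. Satisfied.
Vote: requires a majority of the votes cast (1,153 − 106 abstaining = 1,047); a majority of 1047 is 524, so 524 needed; 523 in favor. Not satisfied.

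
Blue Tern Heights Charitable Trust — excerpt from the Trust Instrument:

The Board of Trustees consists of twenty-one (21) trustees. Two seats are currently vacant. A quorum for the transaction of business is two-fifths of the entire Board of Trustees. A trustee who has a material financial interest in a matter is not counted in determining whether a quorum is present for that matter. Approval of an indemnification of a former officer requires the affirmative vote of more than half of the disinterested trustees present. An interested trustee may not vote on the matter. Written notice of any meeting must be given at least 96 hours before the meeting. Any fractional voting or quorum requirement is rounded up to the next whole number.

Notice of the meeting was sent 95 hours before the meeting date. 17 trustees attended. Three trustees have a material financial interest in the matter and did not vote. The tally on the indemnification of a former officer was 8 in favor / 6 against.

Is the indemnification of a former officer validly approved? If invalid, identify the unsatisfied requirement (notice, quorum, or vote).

Invalid — notice requirement not satisfied.

Notice: 95 hours given; 96 required (95 < 96). Not satisfied.
Quorum: 17 present, but the 3 interested trustees do not count, leaving 14. Quorum is 9. Satisfied.
Vote: the indemnification of a former officer requires a majority of the disinterested trustees present (17 − 3 = 14). A majority of 14 is 8, so 8 affirmative votes are needed; 8 voted in favor. Satisfied.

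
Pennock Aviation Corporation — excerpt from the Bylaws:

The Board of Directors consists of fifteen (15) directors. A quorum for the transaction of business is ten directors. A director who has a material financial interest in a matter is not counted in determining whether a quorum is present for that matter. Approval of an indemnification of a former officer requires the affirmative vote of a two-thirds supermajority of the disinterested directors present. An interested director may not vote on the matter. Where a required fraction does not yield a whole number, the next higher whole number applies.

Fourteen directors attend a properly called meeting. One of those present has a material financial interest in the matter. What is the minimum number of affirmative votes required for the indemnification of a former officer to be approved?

9

The indemnification of a former officer requires two-thirds of the disinterested directors present (14 − 1 = 13).
2/3 of 13 = 8.67, rounded up to 9.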